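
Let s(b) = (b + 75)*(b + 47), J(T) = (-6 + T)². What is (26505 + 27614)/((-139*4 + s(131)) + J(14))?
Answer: 54119/36176 ≈ 1.4960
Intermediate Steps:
s(b) = (47 + b)*(75 + b) (s(b) = (75 + b)*(47 + b) = (47 + b)*(75 + b))
(26505 + 27614)/((-139*4 + s(131)) + J(14)) = (26505 + 27614)/((-139*4 + (3525 + 131² + 122*131)) + (-6 + 14)²) = 54119/((-556 + (3525 + 17161 + 15982)) + 8²) = 54119/((-556 + 36668) + 64) = 54119/(36112 + 64) = 54119/36176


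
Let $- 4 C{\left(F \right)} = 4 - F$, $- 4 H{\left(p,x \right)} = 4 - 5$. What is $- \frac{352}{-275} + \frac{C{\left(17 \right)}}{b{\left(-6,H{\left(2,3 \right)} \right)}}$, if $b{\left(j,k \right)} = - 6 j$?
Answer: $\frac{4933}{3600} \approx 1.3703$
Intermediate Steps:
$H{\left(p,x \right)} = \frac{1}{4}$ ($H{\left(p,x \right)} = - \frac{4 - 5}{4} = \left(- \frac{1}{4}\right) \left(-1\right) = \frac{1}{4}$)
$C{\left(F \right)} = -1 + \frac{F}{4}$ ($C{\left(F \right)} = - \frac{4 - F}{4} = -1 + \frac{F}{4}$)
$- \frac{352}{-275} + \frac{C{\left(17 \right)}}{b{\left(-6,H{\left(2,3 \right)} \right)}} = - \frac{352}{-275} + \frac{-1 + \frac{1}{4} \cdot 17}{\left(-6\right) \left(-6\right)} = \left(-352\right) \left(- \frac{1}{275}\right) + \frac{-1 + \frac{17}{4}}{36} = \frac{32}{25} + \frac{13}{4} \cdot \frac{1}{36} = \frac{32}{25} + \frac{13}{144} = \frac{4933}{3600}$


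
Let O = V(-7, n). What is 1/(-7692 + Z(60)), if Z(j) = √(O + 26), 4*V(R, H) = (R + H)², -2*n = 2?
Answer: -1282/9861137 - √42/59166822 ≈ -0.00013011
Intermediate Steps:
n = -1 (n = -½*2 = -1)
V(R, H) = (H + R)²/4 (V(R, H) = (R + H)²/4 = (H + R)²/4)
O = 16 (O = (-1 - 7)²/4 = (¼)*(-8)² = (¼)*64 = 16)
Z(j) = √42 (Z(j) = √(16 + 26) = √42)
1/(-7692 + Z(60)) = 1/(-7692 + √42)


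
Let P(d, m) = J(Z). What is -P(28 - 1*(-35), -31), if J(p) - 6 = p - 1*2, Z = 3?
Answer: -7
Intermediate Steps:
J(p) = 4 + p (J(p) = 6 + (p - 1*2) = 6 + (p - 2) = 6 + (-2 + p) = 4 + p)
P(d, m) = 7 (P(d, m) = 4 + 3 = 7)
-P(28 - 1*(-35), -31) = -1*7 = -7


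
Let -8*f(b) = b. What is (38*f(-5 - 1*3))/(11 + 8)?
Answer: 2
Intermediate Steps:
f(b) = -b/8
(38*f(-5 - 1*3))/(11 + 8) = (38*(-(-5 - 1*3)/8))/(11 + 8) = (38*(-(-5 - 3)/8))/19 = (38*(-1/8*(-8)))*(1/19) = (38*1)*(1/19) = 38*(1/19) = 2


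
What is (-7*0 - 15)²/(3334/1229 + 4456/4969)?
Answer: 30534505/489846 ≈ 62.335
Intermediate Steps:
(-7*0 - 15)²/(3334/1229 + 4456/4969) = (0 - 15)²/(3334*(1/1229) + 4456*(1/4969)) = (-15)²/(3334/1229 + 4456/4969) = 225/(22043070/6106901) = 225*(6106901/22043070) = 30534505/489846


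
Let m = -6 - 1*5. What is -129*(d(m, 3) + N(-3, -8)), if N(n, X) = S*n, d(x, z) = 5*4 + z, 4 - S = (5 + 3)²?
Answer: -26187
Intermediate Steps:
S = -60 (S = 4 - (5 + 3)² = 4 - 1*8² = 4 - 1*64 = 4 - 64 = -60)
m = -11 (m = -6 - 5 = -11)
d(x, z) = 20 + z
N(n, X) = -60*n
-129*(d(m, 3) + N(-3, -8)) = -129*((20 + 3) - 60*(-3)) = -129*(23 + 180) = -129*203 = -26187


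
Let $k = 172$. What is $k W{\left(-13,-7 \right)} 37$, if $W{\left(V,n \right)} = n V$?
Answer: $579124$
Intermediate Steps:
$W{\left(V,n \right)} = V n$
$k W{\left(-13,-7 \right)} 37 = 172 \left(\left(-13\right) \left(-7\right)\right) 37 = 172 \cdot 91 \cdot 37 = 15652 \cdot 37 = 579124$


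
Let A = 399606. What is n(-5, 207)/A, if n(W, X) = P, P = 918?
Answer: 153/66601 ≈ 0.0022973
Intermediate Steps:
n(W, X) = 918
n(-5, 207)/A = 918/399606 = 918*(1/399606) = 153/66601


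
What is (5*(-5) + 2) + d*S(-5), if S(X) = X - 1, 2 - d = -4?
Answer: -59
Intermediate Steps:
d = 6 (d = 2 - 1*(-4) = 2 + 4 = 6)
S(X) = -1 + X
(5*(-5) + 2) + d*S(-5) = (5*(-5) + 2) + 6*(-1 - 5) = (-25 + 2) + 6*(-6) = -23 - 36 = -59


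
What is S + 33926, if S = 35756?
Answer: 69682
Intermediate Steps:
S + 33926 = 35756 + 33926 = 69682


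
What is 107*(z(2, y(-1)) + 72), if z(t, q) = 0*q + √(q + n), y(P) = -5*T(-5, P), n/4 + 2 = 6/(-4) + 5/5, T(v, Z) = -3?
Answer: 7704 + 107*√5 ≈ 7943.3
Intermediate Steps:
n = -10 (n = -8 + 4*(6/(-4) + 5/5) = -8 + 4*(6*(-¼) + 5*(⅕)) = -8 + 4*(-3/2 + 1) = -8 + 4*(-½) = -8 - 2 = -10)
y(P) = 15 (y(P) = -5*(-3) = 15)
z(t, q) = √(-10 + q) (z(t, q) = 0*q + √(q - 10) = 0 + √(-10 + q) = √(-10 + q))
107*(z(2, y(-1)) + 72) = 107*(√(-10 + 15) + 72) = 107*(√5 + 72) = 107*(72 + √5) = 7704 + 107*√5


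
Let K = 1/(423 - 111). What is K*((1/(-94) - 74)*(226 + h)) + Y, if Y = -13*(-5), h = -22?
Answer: 40591/2444 ≈ 16.608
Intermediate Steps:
K = 1/312 ≈ 0.0032051
Y = 65
K*((1/(-94) - 74)*(226 + h)) + Y = ((1/(-94) - 74)*(226 - 22))/312 + 65 = ((-1/94 - 74)*204)/312 + 65 = (-6957/94*204)/312 + 65 = (1/312)*(-709614/47) + 65 = -118269/2444 + 65 = 40591/2444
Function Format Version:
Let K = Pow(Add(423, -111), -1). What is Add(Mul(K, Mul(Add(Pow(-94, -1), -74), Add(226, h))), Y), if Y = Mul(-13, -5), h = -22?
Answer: Rational(40591, 2444) ≈ 16.608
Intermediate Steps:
K = Rational(1, 312) (K = Pow(312, -1) = Rational(1, 312) ≈ 0.0032051)
Y = 65
Add(Mul(K, Mul(Add(Pow(-94, -1), -74), Add(226, h))), Y) = Add(Mul(Rational(1, 312), Mul(Add(Pow(-94, -1), -74), Add(226, -22))), 65) = Add(Mul(Rational(1, 312), Mul(Add(Rational(-1, 94), -74), 204)), 65) = Add(Mul(Rational(1, 312), Mul(Rational(-6957, 94), 204)), 65) = Add(Mul(Rational(1, 312), Rational(-709614, 47)), 65) = Add(Rational(-118269, 2444), 65) = Rational(40591, 2444)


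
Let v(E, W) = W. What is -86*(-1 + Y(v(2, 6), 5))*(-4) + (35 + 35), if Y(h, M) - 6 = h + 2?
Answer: 4542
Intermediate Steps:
Y(h, M) = 8 + h (Y(h, M) = 6 + (h + 2) = 6 + (2 + h) = 8 + h)
-86*(-1 + Y(v(2, 6), 5))*(-4) + (35 + 35) = -86*(-1 + (8 + 6))*(-4) + (35 + 35) = -86*(-1 + 14)*(-4) + 70 = -1118*(-4) + 70 = -86*(-52) + 70 = 4472 + 70 = 4542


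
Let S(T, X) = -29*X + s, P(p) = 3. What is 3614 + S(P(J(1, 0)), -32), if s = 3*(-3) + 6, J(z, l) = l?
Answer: 4539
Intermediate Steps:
s = -3 (s = -9 + 6 = -3)
S(T, X) = -3 - 29*X (S(T, X) = -29*X - 3 = -3 - 29*X)
3614 + S(P(J(1, 0)), -32) = 3614 + (-3 - 29*(-32)) = 3614 + (-3 + 928) = 3614 + 925 = 4539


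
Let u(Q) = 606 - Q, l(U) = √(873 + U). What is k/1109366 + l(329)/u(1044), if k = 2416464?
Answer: 1208232/554683 - √1202/438 ≈ 2.0991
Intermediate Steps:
k/1109366 + l(329)/u(1044) = 2416464/1109366 + √(873 + 329)/(606 - 1*1044) = 2416464*(1/1109366) + √1202/(606 - 1044) = 1208232/554683 + √1202/(-438) = 1208232/554683 + √1202*(-1/438) = 1208232/554683 - √1202/438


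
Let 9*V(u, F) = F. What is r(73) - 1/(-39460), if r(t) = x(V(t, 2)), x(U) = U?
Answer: 78929/355140 ≈ 0.22225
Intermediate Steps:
V(u, F) = F/9
r(t) = 2/9 (r(t) = (⅑)*2 = 2/9)
r(73) - 1/(-39460) = 2/9 - 1/(-39460) = 2/9 - 1*(-1/39460) = 2/9 + 1/39460 = 78929/355140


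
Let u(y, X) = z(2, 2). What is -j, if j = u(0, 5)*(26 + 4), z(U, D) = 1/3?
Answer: -10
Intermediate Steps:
z(U, D) = ⅓
u(y, X) = ⅓
j = 10 (j = (26 + 4)/3 = (⅓)*30 = 10)
-j = -1*10 = -10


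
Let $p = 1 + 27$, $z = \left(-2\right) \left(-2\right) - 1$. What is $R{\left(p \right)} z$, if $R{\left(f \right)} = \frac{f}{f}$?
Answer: $3$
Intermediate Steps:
$z = 3$ ($z = 4 - 1 = 3$)
$p = 28$
$R{\left(f \right)} = 1$
$R{\left(p \right)} z = 1 \cdot 3 = 3$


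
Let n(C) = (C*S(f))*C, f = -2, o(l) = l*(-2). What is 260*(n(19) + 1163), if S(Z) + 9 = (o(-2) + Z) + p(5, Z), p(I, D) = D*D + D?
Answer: -166920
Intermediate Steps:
p(I, D) = D + D² (p(I, D) = D² + D = D + D²)
o(l) = -2*l
S(Z) = -5 + Z + Z*(1 + Z) (S(Z) = -9 + ((-2*(-2) + Z) + Z*(1 + Z)) = -9 + ((4 + Z) + Z*(1 + Z)) = -9 + (4 + Z + Z*(1 + Z)) = -5 + Z + Z*(1 + Z))
n(C) = -5*C² (n(C) = (C*(-5 - 2 - 2*(1 - 2)))*C = (C*(-5 - 2 - 2*(-1)))*C = (C*(-5 - 2 + 2))*C = (C*(-5))*C = (-5*C)*C = -5*C²)
260*(n(19) + 1163) = 260*(-5*19² + 1163) = 260*(-5*361 + 1163) = 260*(-1805 + 1163) = 260*(-642) = -166920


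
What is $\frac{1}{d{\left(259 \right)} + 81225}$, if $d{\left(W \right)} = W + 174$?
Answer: $\frac{1}{81658} \approx 1.2246 \cdot 10^{-5}$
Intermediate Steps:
$d{\left(W \right)} = 174 + W$
$\frac{1}{d{\left(259 \right)} + 81225} = \frac{1}{\left(174 + 259\right) + 81225} = \frac{1}{433 + 81225} = \frac{1}{81658}$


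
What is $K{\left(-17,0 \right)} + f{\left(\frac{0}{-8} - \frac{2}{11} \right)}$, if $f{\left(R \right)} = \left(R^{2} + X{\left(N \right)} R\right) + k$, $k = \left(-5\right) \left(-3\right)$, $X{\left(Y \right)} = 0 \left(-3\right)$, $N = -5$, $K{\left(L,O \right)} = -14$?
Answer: $\frac{125}{121} \approx 1.0331$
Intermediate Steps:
$X{\left(Y \right)} = 0$
$k = 15$
$f{\left(R \right)} = 15 + R^{2}$ ($f{\left(R \right)} = \left(R^{2} + 0 R\right) + 15 = \left(R^{2} + 0\right) + 15 = R^{2} + 15 = 15 + R^{2}$)
$K{\left(-17,0 \right)} + f{\left(\frac{0}{-8} - \frac{2}{11} \right)} = -14 + \left(15 + \left(\frac{0}{-8} - \frac{2}{11}\right)^{2}\right) = -14 + \left(15 + \left(0 \left(- \frac{1}{8}\right) - \frac{2}{11}\right)^{2}\right) = -14 + \left(15 + \left(0 - \frac{2}{11}\right)^{2}\right) = -14 + \left(15 + \left(- \frac{2}{11}\right)^{2}\right) = -14 + \left(15 + \frac{4}{121}\right) = -14 + \frac{1819}{121} = \frac{125}{121}$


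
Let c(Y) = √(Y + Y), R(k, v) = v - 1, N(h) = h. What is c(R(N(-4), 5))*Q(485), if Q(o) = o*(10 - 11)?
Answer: -970*√2 ≈ -1371.8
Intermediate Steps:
R(k, v) = -1 + v
Q(o) = -o (Q(o) = o*(-1) = -o)
c(Y) = √2*√Y (c(Y) = √(2*Y) = √2*√Y)
c(R(N(-4), 5))*Q(485) = (√2*√(-1 + 5))*(-1*485) = (√2*√4)*(-485) = (√2*2)*(-485) = (2*√2)*(-485) = -970*√2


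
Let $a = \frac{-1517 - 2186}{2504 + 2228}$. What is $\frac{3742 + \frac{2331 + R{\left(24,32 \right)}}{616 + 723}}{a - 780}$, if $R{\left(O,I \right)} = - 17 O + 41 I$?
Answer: $- \frac{260716196}{54364327} \approx -4.7957$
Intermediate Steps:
$a = - \frac{529}{676}$ ($a = - \frac{3703}{4732} = \left(-3703\right) \frac{1}{4732} = - \frac{529}{676} \approx -0.78254$)
$\frac{3742 + \frac{2331 + R{\left(24,32 \right)}}{616 + 723}}{a - 780} = \frac{3742 + \frac{2331 + \left(\left(-17\right) 24 + 41 \cdot 32\right)}{616 + 723}}{- \frac{529}{676} - 780} = \frac{3742 + \frac{2331 + \left(-408 + 1312\right)}{1339}}{- \frac{527809}{676}} = \left(3742 + \left(2331 + 904\right) \frac{1}{1339}\right) \left(- \frac{676}{527809}\right) = \left(3742 + 3235 \cdot \frac{1}{1339}\right) \left(- \frac{676}{527809}\right) = \left(3742 + \frac{3235}{1339}\right) \left(- \frac{676}{527809}\right) = \frac{5013773}{1339} \left(- \frac{676}{527809}\right) = - \frac{260716196}{54364327}$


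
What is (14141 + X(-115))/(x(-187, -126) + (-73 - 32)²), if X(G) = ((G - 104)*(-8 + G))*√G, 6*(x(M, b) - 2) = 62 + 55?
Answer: 28282/22093 + 53874*I*√115/22093 ≈ 1.2801 + 26.15*I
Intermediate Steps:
x(M, b) = 43/2 (x(M, b) = 2 + (62 + 55)/6 = 2 + (⅙)*117 = 2 + 39/2 = 43/2)
X(G) = √G*(-104 + G)*(-8 + G) (X(G) = ((-104 + G)*(-8 + G))*√G = √G*(-104 + G)*(-8 + G))
(14141 + X(-115))/(x(-187, -126) + (-73 - 32)²) = (14141 + √(-115)*(832 + (-115)² - 112*(-115)))/(43/2 + (-73 - 32)²) = (14141 + (I*√115)*(832 + 13225 + 12880))/(43/2 + (-105)²) = (14141 + (I*√115)*26937)/(43/2 + 11025) = (14141 + 26937*I*√115)/(22093/2) = (14141 + 26937*I*√115)*(2/22093) = 28282/22093 + 53874*I*√115/22093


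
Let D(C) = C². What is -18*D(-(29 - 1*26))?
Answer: -162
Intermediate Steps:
-18*D(-(29 - 1*26)) = -18*(29 - 1*26)² = -18*(29 - 26)² = -18*(-1*3)² = -18*(-3)² = -18*9 = -162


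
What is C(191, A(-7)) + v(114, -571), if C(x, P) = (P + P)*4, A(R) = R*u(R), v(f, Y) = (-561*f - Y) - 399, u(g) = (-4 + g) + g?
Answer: -62774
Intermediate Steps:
u(g) = -4 + 2*g
v(f, Y) = -399 - Y - 561*f (v(f, Y) = (-Y - 561*f) - 399 = -399 - Y - 561*f)
A(R) = R*(-4 + 2*R)
C(x, P) = 8*P (C(x, P) = (2*P)*4 = 8*P)
C(191, A(-7)) + v(114, -571) = 8*(2*(-7)*(-2 - 7)) + (-399 - 1*(-571) - 561*114) = 8*(2*(-7)*(-9)) + (-399 + 571 - 63954) = 8*126 - 63782 = 1008 - 63782 = -62774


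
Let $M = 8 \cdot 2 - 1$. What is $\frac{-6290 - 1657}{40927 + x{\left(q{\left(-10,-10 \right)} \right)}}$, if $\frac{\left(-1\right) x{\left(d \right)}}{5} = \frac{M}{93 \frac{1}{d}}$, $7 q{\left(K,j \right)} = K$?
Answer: $- \frac{1724499}{8881409} \approx -0.19417$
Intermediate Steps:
$M = 15$ ($M = 16 - 1 = 15$)
$q{\left(K,j \right)} = \frac{K}{7}$
$x{\left(d \right)} = - \frac{25 d}{31}$ ($x{\left(d \right)} = - 5 \frac{15}{93 \frac{1}{d}} = - 5 \cdot 15 \frac{d}{93} = - 5 \frac{5 d}{31} = - \frac{25 d}{31}$)
$\frac{-6290 - 1657}{40927 + x{\left(q{\left(-10,-10 \right)} \right)}} = \frac{-6290 - 1657}{40927 - \frac{25 \cdot \frac{1}{7} \left(-10\right)}{31}} = - \frac{7947}{40927 - - \frac{250}{217}} = - \frac{7947}{40927 + \frac{250}{217}} = - \frac{7947}{\frac{8881409}{217}} = \left(-7947\right) \frac{217}{8881409} = - \frac{1724499}{8881409}$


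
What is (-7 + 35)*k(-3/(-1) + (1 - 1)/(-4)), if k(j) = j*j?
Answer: 252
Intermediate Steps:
k(j) = j**2
(-7 + 35)*k(-3/(-1) + (1 - 1)/(-4)) = (-7 + 35)*(-3/(-1) + (1 - 1)/(-4))**2 = 28*(-3*(-1) + 0*(-1/4))**2 = 28*(3 + 0)**2 = 28*3**2 = 28*9 = 252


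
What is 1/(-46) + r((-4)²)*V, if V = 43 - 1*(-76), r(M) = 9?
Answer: 49265/46 ≈ 1071.0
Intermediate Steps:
V = 119 (V = 43 + 76 = 119)
1/(-46) + r((-4)²)*V = 1/(-46) + 9*119 = -1/46 + 1071 = 49265/46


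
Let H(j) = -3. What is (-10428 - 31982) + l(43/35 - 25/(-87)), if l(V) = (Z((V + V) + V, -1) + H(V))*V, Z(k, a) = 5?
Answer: -129129218/3045 ≈ -42407.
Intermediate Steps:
l(V) = 2*V (l(V) = (5 - 3)*V = 2*V)
(-10428 - 31982) + l(43/35 - 25/(-87)) = (-10428 - 31982) + 2*(43/35 - 25/(-87)) = -42410 + 2*(43*(1/35) - 25*(-1/87)) = -42410 + 2*(43/35 + 25/87) = -42410 + 2*(4616/3045) = -42410 + 9232/3045 = -129129218/3045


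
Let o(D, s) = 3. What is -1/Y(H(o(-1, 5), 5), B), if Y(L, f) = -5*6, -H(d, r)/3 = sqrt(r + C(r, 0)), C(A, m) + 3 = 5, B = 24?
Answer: 1/30 ≈ 0.033333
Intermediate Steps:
C(A, m) = 2 (C(A, m) = -3 + 5 = 2)
H(d, r) = -3*sqrt(2 + r) (H(d, r) = -3*sqrt(r + 2) = -3*sqrt(2 + r))
Y(L, f) = -30
-1/Y(H(o(-1, 5), 5), B) = -1/(-30) = -1*(-1/30) = 1/30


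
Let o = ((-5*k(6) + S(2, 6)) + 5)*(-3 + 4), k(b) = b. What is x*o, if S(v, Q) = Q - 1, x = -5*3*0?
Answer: 0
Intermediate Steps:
x = 0 (x = -15*0 = 0)
S(v, Q) = -1 + Q
o = -20 (o = ((-5*6 + (-1 + 6)) + 5)*(-3 + 4) = ((-30 + 5) + 5)*1 = (-25 + 5)*1 = -20*1 = -20)
x*o = 0*(-20) = 0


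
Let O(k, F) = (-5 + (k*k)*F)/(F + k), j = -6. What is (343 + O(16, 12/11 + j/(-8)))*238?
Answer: 68965498/785 ≈ 87854.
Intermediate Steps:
O(k, F) = (-5 + F*k**2)/(F + k) (O(k, F) = (-5 + k**2*F)/(F + k) = (-5 + F*k**2)/(F + k))
(343 + O(16, 12/11 + j/(-8)))*238 = (343 + (-5 + (12/11 - 6/(-8))*16**2)/((12/11 - 6/(-8)) + 16))*238 = (343 + (-5 + (12*(1/11) - 6*(-1/8))*256)/((12*(1/11) - 6*(-1/8)) + 16))*238 = (343 + (-5 + (12/11 + 3/4)*256)/((12/11 + 3/4) + 16))*238 = (343 + (-5 + (81/44)*256)/(81/44 + 16))*238 = (343 + (-5 + 5184/11)/(785/44))*238 = (343 + (44/785)*(5129/11))*238 = (343 + 20516/785)*238 = (289771/785)*238 = 68965498/785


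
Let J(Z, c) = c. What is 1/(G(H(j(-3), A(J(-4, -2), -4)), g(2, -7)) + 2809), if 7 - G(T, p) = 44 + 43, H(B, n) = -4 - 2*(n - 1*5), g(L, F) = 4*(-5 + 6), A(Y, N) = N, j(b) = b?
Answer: 1/2729 ≈ 0.00036643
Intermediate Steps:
g(L, F) = 4 (g(L, F) = 4*1 = 4)
H(B, n) = 6 - 2*n (H(B, n) = -4 - 2*(n - 5) = -4 - 2*(-5 + n) = -4 + (10 - 2*n) = 6 - 2*n)
G(T, p) = -80 (G(T, p) = 7 - (44 + 43) = 7 - 1*87 = 7 - 87 = -80)
1/(G(H(j(-3), A(J(-4, -2), -4)), g(2, -7)) + 2809) = 1/(-80 + 2809) = 1/2729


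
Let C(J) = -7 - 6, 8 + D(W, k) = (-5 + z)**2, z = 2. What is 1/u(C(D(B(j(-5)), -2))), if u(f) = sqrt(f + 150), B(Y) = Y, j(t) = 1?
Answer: sqrt(137)/137 ≈ 0.085436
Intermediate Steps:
D(W, k) = 1 (D(W, k) = -8 + (-5 + 2)**2 = -8 + (-3)**2 = -8 + 9 = 1)
C(J) = -13
u(f) = sqrt(150 + f)
1/u(C(D(B(j(-5)), -2))) = 1/(sqrt(150 - 13)) = 1/(sqrt(137)) = sqrt(137)/137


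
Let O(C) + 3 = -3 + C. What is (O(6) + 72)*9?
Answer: 648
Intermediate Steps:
O(C) = -6 + C (O(C) = -3 + (-3 + C) = -6 + C)
(O(6) + 72)*9 = ((-6 + 6) + 72)*9 = (0 + 72)*9 = 72*9 = 648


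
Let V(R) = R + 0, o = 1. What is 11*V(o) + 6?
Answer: 17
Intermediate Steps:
V(R) = R
11*V(o) + 6 = 11*1 + 6 = 11 + 6 = 17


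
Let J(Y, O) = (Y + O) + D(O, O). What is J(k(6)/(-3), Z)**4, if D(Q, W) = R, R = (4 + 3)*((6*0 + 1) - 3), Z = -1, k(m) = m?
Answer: 83521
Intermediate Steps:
R = -14 (R = 7*((0 + 1) - 3) = 7*(1 - 3) = 7*(-2) = -14)
D(Q, W) = -14
J(Y, O) = -14 + O + Y (J(Y, O) = (Y + O) - 14 = (O + Y) - 14 = -14 + O + Y)
J(k(6)/(-3), Z)**4 = (-14 - 1 + 6/(-3))**4 = (-14 - 1 + 6*(-1/3))**4 = (-14 - 1 - 2)**4 = (-17)**4 = 83521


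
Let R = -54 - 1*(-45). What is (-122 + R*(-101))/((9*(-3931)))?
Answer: -787/35379 ≈ -0.022245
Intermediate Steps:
R = -9 (R = -54 + 45 = -9)
(-122 + R*(-101))/((9*(-3931))) = (-122 - 9*(-101))/((9*(-3931))) = (-122 + 909)/(-35379) = 787*(-1/35379) = -787/35379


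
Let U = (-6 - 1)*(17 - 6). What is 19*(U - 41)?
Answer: -2242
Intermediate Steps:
U = -77 (U = -7*11 = -77)
19*(U - 41) = 19*(-77 - 41) = 19*(-118) = -2242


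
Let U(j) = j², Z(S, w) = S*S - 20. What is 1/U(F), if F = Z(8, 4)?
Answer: 1/1936 ≈ 0.00051653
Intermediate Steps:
Z(S, w) = -20 + S² (Z(S, w) = S² - 20 = -20 + S²)
F = 44 (F = -20 + 8² = -20 + 64 = 44)
1/U(F) = 1/(44²) = 1/1936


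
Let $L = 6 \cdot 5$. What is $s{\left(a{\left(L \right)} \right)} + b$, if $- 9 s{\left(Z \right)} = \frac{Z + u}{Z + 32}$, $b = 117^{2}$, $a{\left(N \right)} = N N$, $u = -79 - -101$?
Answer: $\frac{57411205}{4194} \approx 13689.0$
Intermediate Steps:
$L = 30$
$u = 22$ ($u = -79 + 101 = 22$)
$a{\left(N \right)} = N^{2}$
$b = 13689$
$s{\left(Z \right)} = - \frac{22 + Z}{9 \left(32 + Z\right)}$ ($s{\left(Z \right)} = - \frac{\left(Z + 22\right) \frac{1}{Z + 32}}{9} = - \frac{\left(22 + Z\right) \frac{1}{32 + Z}}{9} = - \frac{\frac{1}{32 + Z} \left(22 + Z\right)}{9} = - \frac{22 + Z}{9 \left(32 + Z\right)}$)
$s{\left(a{\left(L \right)} \right)} + b = \frac{-22 - 30^{2}}{9 \left(32 + 30^{2}\right)} + 13689 = \frac{-22 - 900}{9 \left(32 + 900\right)} + 13689 = \frac{-22 - 900}{9 \cdot 932} + 13689 = \frac{1}{9} \cdot \frac{1}{932} \left(-922\right) + 13689 = - \frac{461}{4194} + 13689 = \frac{57411205}{4194}$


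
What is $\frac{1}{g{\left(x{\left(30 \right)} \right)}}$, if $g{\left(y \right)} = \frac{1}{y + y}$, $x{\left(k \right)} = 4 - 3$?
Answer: $2$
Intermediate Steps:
$x{\left(k \right)} = 1$
$g{\left(y \right)} = \frac{1}{2 y}$
$\frac{1}{g{\left(x{\left(30 \right)} \right)}} = \frac{1}{\frac{1}{2} \cdot 1^{-1}} = \frac{1}{\frac{1}{2} \cdot 1} = \frac{1}{\frac{1}{2}} = 2$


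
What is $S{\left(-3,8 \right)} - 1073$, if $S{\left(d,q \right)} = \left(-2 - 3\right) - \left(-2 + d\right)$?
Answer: $-1073$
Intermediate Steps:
$S{\left(d,q \right)} = -3 - d$ ($S{\left(d,q \right)} = -5 - \left(-2 + d\right) = -3 - d$)
$S{\left(-3,8 \right)} - 1073 = \left(-3 - -3\right) - 1073 = \left(-3 + 3\right) - 1073 = 0 - 1073 = -1073$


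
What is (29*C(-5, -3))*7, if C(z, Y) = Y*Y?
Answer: 1827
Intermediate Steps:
C(z, Y) = Y²
(29*C(-5, -3))*7 = (29*(-3)²)*7 = (29*9)*7 = 261*7 = 1827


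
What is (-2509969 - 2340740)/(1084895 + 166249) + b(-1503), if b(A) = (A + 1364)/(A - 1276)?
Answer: -4435403765/1158976392 ≈ -3.8270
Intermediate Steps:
b(A) = (1364 + A)/(-1276 + A)
(-2509969 - 2340740)/(1084895 + 166249) + b(-1503) = (-2509969 - 2340740)/(1084895 + 166249) + (1364 - 1503)/(-1276 - 1503) = -4850709/1251144 - 139/(-2779) = -4850709*1/1251144 - 1/2779*(-139) = -1616903/417048 + 139/2779 = -4435403765/1158976392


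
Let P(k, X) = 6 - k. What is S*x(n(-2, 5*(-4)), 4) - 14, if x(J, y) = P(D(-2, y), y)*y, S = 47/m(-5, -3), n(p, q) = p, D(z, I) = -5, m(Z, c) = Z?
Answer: -2138/5 ≈ -427.60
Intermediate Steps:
S = -47/5 (S = 47/(-5) = 47*(-⅕) = -47/5 ≈ -9.4000)
x(J, y) = 11*y (x(J, y) = (6 - 1*(-5))*y = (6 + 5)*y = 11*y)
S*x(n(-2, 5*(-4)), 4) - 14 = -517*4/5 - 14 = -47/5*44 - 14 = -2068/5 - 14 = -2138/5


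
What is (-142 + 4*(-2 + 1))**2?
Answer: 21316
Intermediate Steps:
(-142 + 4*(-2 + 1))**2 = (-142 + 4*(-1))**2 = (-142 - 4)**2 = (-146)**2 = 21316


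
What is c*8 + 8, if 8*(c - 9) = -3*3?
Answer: 71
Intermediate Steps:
c = 63/8 (c = 9 + (-3*3)/8 = 9 + (1/8)*(-9) = 9 - 9/8 = 63/8 ≈ 7.8750)
c*8 + 8 = (63/8)*8 + 8 = 63 + 8 = 71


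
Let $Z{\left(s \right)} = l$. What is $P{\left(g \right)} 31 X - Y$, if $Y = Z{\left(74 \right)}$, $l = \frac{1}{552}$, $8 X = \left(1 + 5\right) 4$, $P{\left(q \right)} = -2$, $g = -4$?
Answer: $- \frac{102673}{552} \approx -186.0$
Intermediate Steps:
$X = 3$ ($X = \frac{\left(1 + 5\right) 4}{8} = \frac{6 \cdot 4}{8} = \frac{1}{8} \cdot 24 = 3$)
$l = \frac{1}{552} \approx 0.0018116$
$Z{\left(s \right)} = \frac{1}{552}$
$Y = \frac{1}{552} \approx 0.0018116$
$P{\left(g \right)} 31 X - Y = \left(-2\right) 31 \cdot 3 - \frac{1}{552} = \left(-62\right) 3 - \frac{1}{552} = -186 - \frac{1}{552} = - \frac{102673}{552}$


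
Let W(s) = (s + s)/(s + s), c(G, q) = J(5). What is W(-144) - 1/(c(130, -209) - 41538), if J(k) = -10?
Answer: 41549/41548 ≈ 1.0000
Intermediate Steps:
c(G, q) = -10
W(s) = 1 (W(s) = (2*s)/((2*s)) = (2*s)*(1/(2*s)) = 1)
W(-144) - 1/(c(130, -209) - 41538) = 1 - 1/(-10 - 41538) = 1 - 1/(-41548) = 1 - 1*(-1/41548) = 1 + 1/41548 = 41549/41548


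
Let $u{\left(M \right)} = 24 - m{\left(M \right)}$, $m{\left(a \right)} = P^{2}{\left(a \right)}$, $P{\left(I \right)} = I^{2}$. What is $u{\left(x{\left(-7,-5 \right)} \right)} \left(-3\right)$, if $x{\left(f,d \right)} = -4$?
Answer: $696$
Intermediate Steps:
$m{\left(a \right)} = a^{4}$ ($m{\left(a \right)} = \left(a^{2}\right)^{2} = a^{4}$)
$u{\left(M \right)} = 24 - M^{4}$
$u{\left(x{\left(-7,-5 \right)} \right)} \left(-3\right) = \left(24 - \left(-4\right)^{4}\right) \left(-3\right) = \left(24 - 256\right) \left(-3\right) = \left(-232\right) \left(-3\right) = 696$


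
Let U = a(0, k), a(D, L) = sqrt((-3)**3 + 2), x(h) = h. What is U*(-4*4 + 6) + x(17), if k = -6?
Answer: 17 - 50*I ≈ 17.0 - 50.0*I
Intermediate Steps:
a(D, L) = 5*I (a(D, L) = sqrt(-27 + 2) = sqrt(-25) = 5*I)
U = 5*I ≈ 5.0*I
U*(-4*4 + 6) + x(17) = (5*I)*(-4*4 + 6) + 17 = (5*I)*(-16 + 6) + 17 = (5*I)*(-10) + 17 = -50*I + 17 = 17 - 50*I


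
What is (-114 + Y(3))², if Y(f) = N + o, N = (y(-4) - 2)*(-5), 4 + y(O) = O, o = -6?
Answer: 4900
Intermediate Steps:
y(O) = -4 + O
N = 50 (N = ((-4 - 4) - 2)*(-5) = (-8 - 2)*(-5) = -10*(-5) = 50)
Y(f) = 44 (Y(f) = 50 - 6 = 44)
(-114 + Y(3))² = (-114 + 44)² = (-70)² = 4900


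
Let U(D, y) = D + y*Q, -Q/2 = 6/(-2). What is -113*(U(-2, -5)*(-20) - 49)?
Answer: -66783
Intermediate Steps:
Q = 6 (Q = -12/(-2) = -12*(-1)/2 = -2*(-3) = 6)
U(D, y) = D + 6*y (U(D, y) = D + y*6 = D + 6*y)
-113*(U(-2, -5)*(-20) - 49) = -113*((-2 + 6*(-5))*(-20) - 49) = -113*((-2 - 30)*(-20) - 49) = -113*(-32*(-20) - 49) = -113*(640 - 49) = -113*591 = -66783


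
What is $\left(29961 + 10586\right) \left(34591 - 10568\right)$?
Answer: $974060581$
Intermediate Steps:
$\left(29961 + 10586\right) \left(34591 - 10568\right) = 40547 \cdot 24023 = 974060581$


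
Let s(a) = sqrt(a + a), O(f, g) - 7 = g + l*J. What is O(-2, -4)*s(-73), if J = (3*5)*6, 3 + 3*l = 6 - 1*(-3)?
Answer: 183*I*sqrt(146) ≈ 2211.2*I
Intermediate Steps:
l = 2 (l = -1 + (6 - 1*(-3))/3 = -1 + (6 + 3)/3 = -1 + (1/3)*9 = -1 + 3 = 2)
J = 90 (J = 15*6 = 90)
O(f, g) = 187 + g (O(f, g) = 7 + (g + 2*90) = 7 + (g + 180) = 7 + (180 + g) = 187 + g)
s(a) = sqrt(2)*sqrt(a) (s(a) = sqrt(2*a) = sqrt(2)*sqrt(a))
O(-2, -4)*s(-73) = (187 - 4)*(sqrt(2)*sqrt(-73)) = 183*(sqrt(2)*(I*sqrt(73))) = 183*(I*sqrt(146)) = 183*I*sqrt(146)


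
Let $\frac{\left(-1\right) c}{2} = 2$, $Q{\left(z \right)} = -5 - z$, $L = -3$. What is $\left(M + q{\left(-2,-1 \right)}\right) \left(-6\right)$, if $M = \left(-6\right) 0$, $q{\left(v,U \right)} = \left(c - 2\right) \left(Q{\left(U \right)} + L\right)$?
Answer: $-252$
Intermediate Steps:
$c = -4$ ($c = \left(-2\right) 2 = -4$)
$q{\left(v,U \right)} = 48 + 6 U$ ($q{\left(v,U \right)} = \left(-4 - 2\right) \left(\left(-5 - U\right) - 3\right) = - 6 \left(-8 - U\right) = 48 + 6 U$)
$M = 0$
$\left(M + q{\left(-2,-1 \right)}\right) \left(-6\right) = \left(0 + \left(48 + 6 \left(-1\right)\right)\right) \left(-6\right) = \left(0 + \left(48 - 6\right)\right) \left(-6\right) = \left(0 + 42\right) \left(-6\right) = 42 \left(-6\right) = -252$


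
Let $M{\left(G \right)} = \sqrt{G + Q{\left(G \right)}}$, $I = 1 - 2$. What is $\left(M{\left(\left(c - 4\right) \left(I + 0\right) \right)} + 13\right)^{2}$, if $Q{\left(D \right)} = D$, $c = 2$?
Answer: $225$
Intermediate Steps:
$I = -1$ ($I = 1 - 2 = -1$)
$M{\left(G \right)} = \sqrt{2} \sqrt{G}$ ($M{\left(G \right)} = \sqrt{G + G} = \sqrt{2 G} = \sqrt{2} \sqrt{G}$)
$\left(M{\left(\left(c - 4\right) \left(I + 0\right) \right)} + 13\right)^{2} = \left(\sqrt{2} \sqrt{\left(2 - 4\right) \left(-1 + 0\right)} + 13\right)^{2} = \left(\sqrt{2} \sqrt{\left(-2\right) \left(-1\right)} + 13\right)^{2} = \left(\sqrt{2} \sqrt{2} + 13\right)^{2} = \left(2 + 13\right)^{2} = 15^{2} = 225$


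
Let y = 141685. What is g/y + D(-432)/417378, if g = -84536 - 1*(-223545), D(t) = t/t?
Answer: 58019440087/59136201930 ≈ 0.98112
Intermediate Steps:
D(t) = 1
g = 139009 (g = -84536 + 223545 = 139009)
g/y + D(-432)/417378 = 139009/141685 + 1/417378 = 58019440087/59136201930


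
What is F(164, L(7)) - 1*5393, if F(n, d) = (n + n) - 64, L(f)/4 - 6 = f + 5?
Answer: -5129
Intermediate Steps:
L(f) = 44 + 4*f (L(f) = 24 + 4*(f + 5) = 24 + 4*(5 + f) = 24 + (20 + 4*f) = 44 + 4*f)
F(n, d) = -64 + 2*n (F(n, d) = 2*n - 64 = -64 + 2*n)
F(164, L(7)) - 1*5393 = (-64 + 2*164) - 1*5393 = (-64 + 328) - 5393 = 264 - 5393 = -5129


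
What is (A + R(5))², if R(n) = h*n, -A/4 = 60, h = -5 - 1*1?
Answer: 72900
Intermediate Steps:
h = -6 (h = -5 - 1 = -6)
A = -240 (A = -4*60 = -240)
R(n) = -6*n
(A + R(5))² = (-240 - 6*5)² = (-240 - 30)² = (-270)² = 72900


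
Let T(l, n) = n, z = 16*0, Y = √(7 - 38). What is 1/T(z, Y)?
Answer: -I*√31/31 ≈ -0.17961*I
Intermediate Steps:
Y = I*√31 (Y = √(-31) = I*√31 ≈ 5.5678*I)
z = 0
1/T(z, Y) = 1/(I*√31) = -I*√31/31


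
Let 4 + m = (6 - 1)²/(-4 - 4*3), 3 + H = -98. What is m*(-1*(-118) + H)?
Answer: -1513/16 ≈ -94.563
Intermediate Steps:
H = -101 (H = -3 - 98 = -101)
m = -89/16 (m = -4 + (6 - 1)²/(-4 - 4*3) = -4 + 5²/(-4 - 12) = -4 + 25/(-16) = -4 + 25*(-1/16) = -4 - 25/16 = -89/16 ≈ -5.5625)
m*(-1*(-118) + H) = -89*(-1*(-118) - 101)/16 = -89*(118 - 101)/16 = -89/16*17 = -1513/16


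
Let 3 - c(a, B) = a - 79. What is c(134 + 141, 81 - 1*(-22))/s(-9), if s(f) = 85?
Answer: -193/85 ≈ -2.2706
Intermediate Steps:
c(a, B) = 82 - a (c(a, B) = 3 - (a - 79) = 3 - (-79 + a) = 3 + (79 - a) = 82 - a)
c(134 + 141, 81 - 1*(-22))/s(-9) = (82 - (134 + 141))/85 = (82 - 1*275)*(1/85) = (82 - 275)*(1/85) = -193*1/85 = -193/85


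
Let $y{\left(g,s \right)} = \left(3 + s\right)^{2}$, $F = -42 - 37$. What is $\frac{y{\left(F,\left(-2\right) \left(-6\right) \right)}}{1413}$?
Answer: $\frac{25}{157} \approx 0.15924$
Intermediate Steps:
$F = -79$
$\frac{y{\left(F,\left(-2\right) \left(-6\right) \right)}}{1413} = \frac{\left(3 - -12\right)^{2}}{1413} = \left(3 + 12\right)^{2} \cdot \frac{1}{1413} = 15^{2} \cdot \frac{1}{1413} = 225 \cdot \frac{1}{1413} = \frac{25}{157}$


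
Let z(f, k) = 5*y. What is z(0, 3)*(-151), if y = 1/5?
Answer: -151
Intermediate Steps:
y = 1/5 ≈ 0.20000
z(f, k) = 1 (z(f, k) = 5*(1/5) = 1)
z(0, 3)*(-151) = 1*(-151) = -151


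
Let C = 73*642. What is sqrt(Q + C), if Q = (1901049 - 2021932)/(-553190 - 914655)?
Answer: sqrt(100976205568182785)/1467845 ≈ 216.49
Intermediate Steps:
Q = 120883/1467845 (Q = -120883/(-1467845) = -120883*(-1/1467845) = 120883/1467845 ≈ 0.082354)
C = 46866
sqrt(Q + C) = sqrt(120883/1467845 + 46866) = sqrt(68792144653/1467845) = sqrt(100976205568182785)/1467845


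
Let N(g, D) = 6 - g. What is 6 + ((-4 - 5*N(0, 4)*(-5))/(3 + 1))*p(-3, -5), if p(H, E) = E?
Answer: -353/2 ≈ -176.50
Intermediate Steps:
6 + ((-4 - 5*N(0, 4)*(-5))/(3 + 1))*p(-3, -5) = 6 + ((-4 - 5*(6 - 1*0)*(-5))/(3 + 1))*(-5) = 6 + ((-4 - 5*(6 + 0)*(-5))/4)*(-5) = 6 + ((-4 - 5*6*(-5))*(¼))*(-5) = 6 + ((-4 - 30*(-5))*(¼))*(-5) = 6 + ((-4 + 150)*(¼))*(-5) = 6 + (146*(¼))*(-5) = 6 + (73/2)*(-5) = 6 - 365/2 = -353/2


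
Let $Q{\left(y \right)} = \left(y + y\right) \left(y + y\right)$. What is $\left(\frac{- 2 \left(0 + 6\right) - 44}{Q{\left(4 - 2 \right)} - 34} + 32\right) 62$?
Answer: $\frac{19592}{9} \approx 2176.9$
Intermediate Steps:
$Q{\left(y \right)} = 4 y^{2}$ ($Q{\left(y \right)} = 2 y 2 y = 4 y^{2}$)
$\left(\frac{- 2 \left(0 + 6\right) - 44}{Q{\left(4 - 2 \right)} - 34} + 32\right) 62 = \left(\frac{- 2 \left(0 + 6\right) - 44}{4 \left(4 - 2\right)^{2} - 34} + 32\right) 62 = \left(\frac{\left(-2\right) 6 - 44}{4 \cdot 2^{2} - 34} + 32\right) 62 = \left(\frac{-12 - 44}{4 \cdot 4 - 34} + 32\right) 62 = \left(- \frac{56}{16 - 34} + 32\right) 62 = \left(- \frac{56}{-18} + 32\right) 62 = \left(\left(-56\right) \left(- \frac{1}{18}\right) + 32\right) 62 = \left(\frac{28}{9} + 32\right) 62 = \frac{316}{9} \cdot 62 = \frac{19592}{9}$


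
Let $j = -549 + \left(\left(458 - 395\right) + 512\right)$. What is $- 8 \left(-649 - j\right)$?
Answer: $5400$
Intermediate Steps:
$j = 26$ ($j = -549 + \left(63 + 512\right) = -549 + 575 = 26$)
$- 8 \left(-649 - j\right) = - 8 \left(-649 - 26\right) = \left(-8\right) \left(-675\right) = 5400$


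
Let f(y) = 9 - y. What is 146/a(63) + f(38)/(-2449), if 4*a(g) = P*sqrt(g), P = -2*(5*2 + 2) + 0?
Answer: 29/2449 - 73*sqrt(7)/63 ≈ -3.0539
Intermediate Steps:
P = -24 (P = -2*(10 + 2) + 0 = -2*12 + 0 = -24 + 0 = -24)
a(g) = -6*sqrt(g) (a(g) = (-24*sqrt(g))/4 = -6*sqrt(g))
146/a(63) + f(38)/(-2449) = 146/((-18*sqrt(7))) + (9 - 1*38)/(-2449) = 146/((-18*sqrt(7))) + (9 - 38)*(-1/2449) = 146/((-18*sqrt(7))) - 29*(-1/2449) = 146*(-sqrt(7)/126) + 29/2449 = -73*sqrt(7)/63 + 29/2449 = 29/2449 - 73*sqrt(7)/63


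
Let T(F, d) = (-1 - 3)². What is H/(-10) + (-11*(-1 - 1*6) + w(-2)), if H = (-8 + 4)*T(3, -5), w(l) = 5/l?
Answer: 809/10 ≈ 80.900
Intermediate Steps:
T(F, d) = 16 (T(F, d) = (-4)² = 16)
H = -64 (H = (-8 + 4)*16 = -4*16 = -64)
H/(-10) + (-11*(-1 - 1*6) + w(-2)) = -64/(-10) + (-11*(-1 - 1*6) + 5/(-2)) = -64*(-⅒) + (-11*(-1 - 6) + 5*(-½)) = 32/5 + (-11*(-7) - 5/2) = 32/5 + (77 - 5/2) = 32/5 + 149/2 = 809/10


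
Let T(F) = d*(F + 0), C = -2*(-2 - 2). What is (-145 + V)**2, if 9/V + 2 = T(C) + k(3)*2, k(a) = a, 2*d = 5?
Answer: 1338649/64 ≈ 20916.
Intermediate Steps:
d = 5/2 (d = (1/2)*5 = 5/2 ≈ 2.5000)
C = 8 (C = -2*(-4) = 8)
T(F) = 5*F/2 (T(F) = 5*(F + 0)/2 = 5*F/2)
V = 3/8 (V = 9/(-2 + ((5/2)*8 + 3*2)) = 9/(-2 + (20 + 6)) = 9/(-2 + 26) = 9/24 = 9*(1/24) = 3/8 ≈ 0.37500)
(-145 + V)**2 = (-145 + 3/8)**2 = (-1157/8)**2 = 1338649/64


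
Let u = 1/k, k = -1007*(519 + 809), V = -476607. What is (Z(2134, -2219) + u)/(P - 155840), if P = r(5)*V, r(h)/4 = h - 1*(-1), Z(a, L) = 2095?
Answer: -2801635119/15505155440768 ≈ -0.00018069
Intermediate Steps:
r(h) = 4 + 4*h (r(h) = 4*(h - 1*(-1)) = 4*(h + 1) = 4*(1 + h) = 4 + 4*h)
k = -1337296 (k = -1007*1328 = -1337296)
P = -11438568 (P = (4 + 4*5)*(-476607) = (4 + 20)*(-476607) = 24*(-476607) = -11438568)
u = -1/1337296 (u = 1/(-1337296) = -1/1337296 ≈ -7.4778e-7)
(Z(2134, -2219) + u)/(P - 155840) = (2095 - 1/1337296)/(-11438568 - 155840) = (2801635119/1337296)/(-11594408) = (2801635119/1337296)*(-1/11594408) = -2801635119/15505155440768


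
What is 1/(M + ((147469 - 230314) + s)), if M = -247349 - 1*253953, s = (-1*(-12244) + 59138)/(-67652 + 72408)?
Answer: -2378/1389065875 ≈ -1.7119e-6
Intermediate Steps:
s = 35691/2378 (s = (12244 + 59138)/4756 = 71382*(1/4756) = 35691/2378 ≈ 15.009)
M = -501302 (M = -247349 - 253953 = -501302)
1/(M + ((147469 - 230314) + s)) = 1/(-501302 + ((147469 - 230314) + 35691/2378)) = 1/(-501302 + (-82845 + 35691/2378)) = 1/(-501302 - 196969719/2378) = 1/(-1389065875/2378) = -2378/1389065875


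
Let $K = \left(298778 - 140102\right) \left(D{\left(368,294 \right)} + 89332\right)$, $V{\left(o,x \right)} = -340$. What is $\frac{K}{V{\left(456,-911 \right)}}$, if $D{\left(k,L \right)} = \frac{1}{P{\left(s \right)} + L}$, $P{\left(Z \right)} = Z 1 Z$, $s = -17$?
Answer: $- \frac{2065983615633}{49555} \approx -4.1691 \cdot 10^{7}$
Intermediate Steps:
$P{\left(Z \right)} = Z^{2}$ ($P{\left(Z \right)} = Z Z = Z^{2}$)
$D{\left(k,L \right)} = \frac{1}{289 + L}$ ($D{\left(k,L \right)} = \frac{1}{\left(-17\right)^{2} + L} = \frac{1}{289 + L}$)
$K = \frac{8263934462532}{583}$ ($K = \left(298778 - 140102\right) \left(\frac{1}{289 + 294} + 89332\right) = 158676 \left(\frac{1}{583} + 89332\right) = 158676 \cdot \frac{52080557}{583} = \frac{8263934462532}{583} \approx 1.4175 \cdot 10^{10}$)
$\frac{K}{V{\left(456,-911 \right)}} = \frac{8263934462532}{583 \left(-340\right)} = \frac{8263934462532}{583} \left(- \frac{1}{340}\right) = - \frac{2065983615633}{49555}$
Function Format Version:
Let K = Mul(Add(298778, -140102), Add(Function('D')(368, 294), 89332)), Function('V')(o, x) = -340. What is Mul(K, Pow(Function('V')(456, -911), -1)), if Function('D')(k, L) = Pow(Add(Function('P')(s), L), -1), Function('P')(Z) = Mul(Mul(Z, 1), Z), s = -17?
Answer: Rational(-2065983615633, 49555) ≈ -4.1691e+7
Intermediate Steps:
Function('P')(Z) = Pow(Z, 2) (Function('P')(Z) = Mul(Z, Z) = Pow(Z, 2))
Function('D')(k, L) = Pow(Add(289, L), -1) (Function('D')(k, L) = Pow(Add(Pow(-17, 2), L), -1) = Pow(Add(289, L), -1))
K = Rational(8263934462532, 583) (K = Mul(Add(298778, -140102), Add(Pow(Add(289, 294), -1), 89332)) = Mul(158676, Add(Pow(583, -1), 89332)) = Mul(158676, Add(Rational(1, 583), 89332)) = Mul(158676, Rational(52080557, 583)) = Rational(8263934462532, 583) ≈ 1.4175e+10)
Mul(K, Pow(Function('V')(456, -911), -1)) = Mul(Rational(8263934462532, 583), Pow(-340, -1)) = Mul(Rational(8263934462532, 583), Rational(-1, 340)) = Rational(-2065983615633, 49555)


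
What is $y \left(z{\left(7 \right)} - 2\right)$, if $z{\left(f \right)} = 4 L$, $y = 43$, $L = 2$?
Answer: $258$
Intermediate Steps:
$z{\left(f \right)} = 8$ ($z{\left(f \right)} = 4 \cdot 2 = 8$)
$y \left(z{\left(7 \right)} - 2\right) = 43 \left(8 - 2\right) = 43 \cdot 6 = 258$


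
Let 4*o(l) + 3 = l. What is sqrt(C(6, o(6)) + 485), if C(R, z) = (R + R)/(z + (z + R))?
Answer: sqrt(12165)/5 ≈ 22.059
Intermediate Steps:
o(l) = -3/4 + l/4
C(R, z) = 2*R/(R + 2*z) (C(R, z) = (2*R)/(z + (R + z)) = (2*R)/(R + 2*z) = 2*R/(R + 2*z))
sqrt(C(6, o(6)) + 485) = sqrt(2*6/(6 + 2*(-3/4 + (1/4)*6)) + 485) = sqrt(2*6/(6 + 2*(-3/4 + 3/2)) + 485) = sqrt(2*6/(6 + 2*(3/4)) + 485) = sqrt(2*6/(6 + 3/2) + 485) = sqrt(2*6/(15/2) + 485) = sqrt(2*6*(2/15) + 485) = sqrt(8/5 + 485) = sqrt(2433/5) = sqrt(12165)/5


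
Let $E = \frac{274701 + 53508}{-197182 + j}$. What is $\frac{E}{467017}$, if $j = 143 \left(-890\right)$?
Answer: $- \frac{328209}{151524599684} \approx -2.166 \cdot 10^{-6}$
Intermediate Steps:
$j = -127270$
$E = - \frac{328209}{324452}$ ($E = \frac{274701 + 53508}{-197182 - 127270} = \frac{328209}{-324452} = 328209 \left(- \frac{1}{324452}\right) = - \frac{328209}{324452} \approx -1.0116$)
$\frac{E}{467017} = - \frac{328209}{324452 \cdot 467017} = \left(- \frac{328209}{324452}\right) \frac{1}{467017} = - \frac{328209}{151524599684}$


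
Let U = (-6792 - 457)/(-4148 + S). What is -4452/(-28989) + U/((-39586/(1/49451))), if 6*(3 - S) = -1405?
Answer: 34083262533423319/221931649522280685 ≈ 0.15358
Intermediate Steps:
S = 1423/6 (S = 3 - 1/6*(-1405) = 3 + 1405/6 = 1423/6 ≈ 237.17)
U = 43494/23465 (U = (-6792 - 457)/(-4148 + 1423/6) = -7249/(-23465/6) = -7249*(-6/23465) = 43494/23465 ≈ 1.8536)
-4452/(-28989) + U/((-39586/(1/49451))) = -4452/(-28989) + 43494/(23465*((-39586/(1/49451)))) = -4452*(-1/28989) + 43494/(23465*((-39586/1/49451))) = 1484/9663 + 43494/(23465*((-39586*49451))) = 1484/9663 + (43494/23465)/(-1957567286) = 1484/9663 + (43494/23465)*(-1/1957567286) = 1484/9663 - 21747/22967158182995 = 34083262533423319/221931649522280685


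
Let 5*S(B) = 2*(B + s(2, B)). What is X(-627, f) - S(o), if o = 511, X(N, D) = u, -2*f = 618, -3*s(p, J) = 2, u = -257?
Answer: -6917/15 ≈ -461.13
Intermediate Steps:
s(p, J) = -⅔ (s(p, J) = -⅓*2 = -⅔)
f = -309 (f = -½*618 = -309)
X(N, D) = -257
S(B) = -4/15 + 2*B/5 (S(B) = (2*(B - ⅔))/5 = (2*(-⅔ + B))/5 = (-4/3 + 2*B)/5 = -4/15 + 2*B/5)
X(-627, f) - S(o) = -257 - (-4/15 + (⅖)*511) = -257 - (-4/15 + 1022/5) = -257 - 1*3062/15 = -257 - 3062/15 = -6917/15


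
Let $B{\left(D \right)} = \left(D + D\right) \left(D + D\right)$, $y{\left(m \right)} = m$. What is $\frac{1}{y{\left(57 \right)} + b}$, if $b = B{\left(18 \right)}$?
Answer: $\frac{1}{1353} \approx 0.0007391$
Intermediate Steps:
$B{\left(D \right)} = 4 D^{2}$ ($B{\left(D \right)} = 2 D 2 D = 4 D^{2}$)
$b = 1296$ ($b = 4 \cdot 18^{2} = 4 \cdot 324 = 1296$)
$\frac{1}{y{\left(57 \right)} + b} = \frac{1}{57 + 1296} = \frac{1}{1353}$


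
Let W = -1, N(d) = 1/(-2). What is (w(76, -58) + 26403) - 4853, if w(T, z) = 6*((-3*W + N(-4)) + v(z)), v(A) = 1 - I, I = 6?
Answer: 21535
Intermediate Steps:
N(d) = -½
v(A) = -5 (v(A) = 1 - 1*6 = 1 - 6 = -5)
w(T, z) = -15 (w(T, z) = 6*((-3*(-1) - ½) - 5) = 6*((3 - ½) - 5) = 6*(5/2 - 5) = 6*(-5/2) = -15)
(w(76, -58) + 26403) - 4853 = (-15 + 26403) - 4853 = 26388 - 4853 = 21535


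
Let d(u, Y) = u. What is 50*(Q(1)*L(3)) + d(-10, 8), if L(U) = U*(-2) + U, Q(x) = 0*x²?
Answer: -10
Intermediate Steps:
Q(x) = 0
L(U) = -U (L(U) = -2*U + U = -U)
50*(Q(1)*L(3)) + d(-10, 8) = 50*(0*(-1*3)) - 10 = 50*(0*(-3)) - 10 = 50*0 - 10 = 0 - 10 = -10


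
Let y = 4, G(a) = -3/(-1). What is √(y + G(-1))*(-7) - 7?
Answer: -7 - 7*√7 ≈ -25.520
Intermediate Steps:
G(a) = 3 (G(a) = -3*(-1) = 3)
√(y + G(-1))*(-7) - 7 = √(4 + 3)*(-7) - 7 = √7*(-7) - 7 = -7*√7 - 7 = -7 - 7*√7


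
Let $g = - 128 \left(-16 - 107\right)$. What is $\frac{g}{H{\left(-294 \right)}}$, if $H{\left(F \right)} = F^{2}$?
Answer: $\frac{1312}{7203} \approx 0.18215$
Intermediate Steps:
$g = 15744$ ($g = \left(-128\right) \left(-123\right) = 15744$)
$\frac{g}{H{\left(-294 \right)}} = \frac{15744}{\left(-294\right)^{2}} = \frac{15744}{86436} = 15744 \cdot \frac{1}{86436} = \frac{1312}{7203}$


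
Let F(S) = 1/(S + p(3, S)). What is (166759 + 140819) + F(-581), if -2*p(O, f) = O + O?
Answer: 179625551/584 ≈ 3.0758e+5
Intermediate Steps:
p(O, f) = -O (p(O, f) = -(O + O)/2 = -O)
F(S) = 1/(-3 + S) (F(S) = 1/(S - 1*3) = 1/(S - 3) = 1/(-3 + S))
(166759 + 140819) + F(-581) = (166759 + 140819) + 1/(-3 - 581) = 307578 + 1/(-584) = 307578 - 1/584 = 179625551/584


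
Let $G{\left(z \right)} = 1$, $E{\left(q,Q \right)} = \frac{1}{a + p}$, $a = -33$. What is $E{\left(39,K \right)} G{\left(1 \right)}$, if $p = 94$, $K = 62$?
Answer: $\frac{1}{61} \approx 0.016393$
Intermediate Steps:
$E{\left(q,Q \right)} = \frac{1}{61}$ ($E{\left(q,Q \right)} = \frac{1}{-33 + 94} = \frac{1}{61}$)
$E{\left(39,K \right)} G{\left(1 \right)} = \frac{1}{61} \cdot 1 = \frac{1}{61}$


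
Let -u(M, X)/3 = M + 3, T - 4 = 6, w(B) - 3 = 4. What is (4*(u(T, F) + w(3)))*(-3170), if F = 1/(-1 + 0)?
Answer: 405760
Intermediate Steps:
w(B) = 7 (w(B) = 3 + 4 = 7)
T = 10 (T = 4 + 6 = 10)
F = -1 (F = 1/(-1) = -1)
u(M, X) = -9 - 3*M (u(M, X) = -3*(M + 3) = -3*(3 + M) = -9 - 3*M)
(4*(u(T, F) + w(3)))*(-3170) = (4*((-9 - 3*10) + 7))*(-3170) = (4*((-9 - 30) + 7))*(-3170) = (4*(-39 + 7))*(-3170) = (4*(-32))*(-3170) = -128*(-3170) = 405760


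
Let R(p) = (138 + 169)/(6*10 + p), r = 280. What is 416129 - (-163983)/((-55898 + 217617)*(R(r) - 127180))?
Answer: 20637855704361003/49594850887 ≈ 4.1613e+5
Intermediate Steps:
R(p) = 307/(60 + p)
416129 - (-163983)/((-55898 + 217617)*(R(r) - 127180)) = 416129 - (-163983)/((-55898 + 217617)*(307/(60 + 280) - 127180)) = 416129 - (-163983)/(161719*(307/340 - 127180)) = 416129 - (-163983)/(161719*(-43240893/340)) = 416129 - (-163983)/(-6992873975067/340) = 416129 - (-163983)*(-340)/6992873975067 = 416129 - 1*395420/49594850887 = 416129 - 395420/49594850887 = 20637855704361003/49594850887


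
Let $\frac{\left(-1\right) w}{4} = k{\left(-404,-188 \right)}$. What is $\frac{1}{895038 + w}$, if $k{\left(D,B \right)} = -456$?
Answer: $\frac{1}{896862} \approx 1.115 \cdot 10^{-6}$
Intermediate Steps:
$w = 1824$ ($w = \left(-4\right) \left(-456\right) = 1824$)
$\frac{1}{895038 + w} = \frac{1}{895038 + 1824} = \frac{1}{896862}$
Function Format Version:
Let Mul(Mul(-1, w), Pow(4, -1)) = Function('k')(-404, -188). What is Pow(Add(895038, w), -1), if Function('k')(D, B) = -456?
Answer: Rational(1, 896862) ≈ 1.1150e-6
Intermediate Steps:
w = 1824 (w = Mul(-4, -456) = 1824)
Pow(Add(895038, w), -1) = Pow(Add(895038, 1824), -1) = Pow(896862, -1) = Rational(1, 896862)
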